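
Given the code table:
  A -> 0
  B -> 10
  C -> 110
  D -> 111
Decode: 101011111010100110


Decoding:
10 -> B
10 -> B
111 -> D
110 -> C
10 -> B
10 -> B
0 -> A
110 -> C


Result: BBDCBBAC


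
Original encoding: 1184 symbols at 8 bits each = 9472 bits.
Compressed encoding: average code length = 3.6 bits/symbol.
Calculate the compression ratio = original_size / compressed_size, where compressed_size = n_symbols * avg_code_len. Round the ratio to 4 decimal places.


original_size = n_symbols * orig_bits = 1184 * 8 = 9472 bits
compressed_size = n_symbols * avg_code_len = 1184 * 3.6 = 4262.4 bits
ratio = original_size / compressed_size = 9472 / 4262.4 = 2.2222

Compression ratio = 2.2222


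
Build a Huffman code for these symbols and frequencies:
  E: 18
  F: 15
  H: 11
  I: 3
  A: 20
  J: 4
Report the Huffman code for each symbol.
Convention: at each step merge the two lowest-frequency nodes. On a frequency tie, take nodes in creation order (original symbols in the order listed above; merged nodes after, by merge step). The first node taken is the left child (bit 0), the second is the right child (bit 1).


Huffman tree construction:
Step 1: Merge I(3) + J(4) = 7
Step 2: Merge (I+J)(7) + H(11) = 18
Step 3: Merge F(15) + E(18) = 33
Step 4: Merge ((I+J)+H)(18) + A(20) = 38
Step 5: Merge (F+E)(33) + (((I+J)+H)+A)(38) = 71
Read each symbol's code off the tree from the root (left child = 0, right child = 1).

Codes:
  E: 01 (length 2)
  F: 00 (length 2)
  H: 101 (length 3)
  I: 1000 (length 4)
  A: 11 (length 2)
  J: 1001 (length 4)
Average code length: 167/71 = 2.3521 bits/symbol


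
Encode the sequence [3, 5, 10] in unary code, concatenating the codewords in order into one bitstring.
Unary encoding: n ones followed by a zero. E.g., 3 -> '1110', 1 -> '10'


Encode each number as n ones followed by a terminating 0:
  3 -> 1110 (4 bits)
  5 -> 111110 (6 bits)
  10 -> 11111111110 (11 bits)
Total length = 4 + 6 + 11 = 21 bits.

Unary([3, 5, 10]) = 111011111011111111110 (21 bits)


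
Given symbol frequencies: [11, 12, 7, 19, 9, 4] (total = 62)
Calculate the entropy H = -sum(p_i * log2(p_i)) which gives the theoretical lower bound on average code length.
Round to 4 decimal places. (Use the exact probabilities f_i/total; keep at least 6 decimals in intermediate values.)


Per-symbol terms -p_i * log2(p_i) with p_i = f_i/62:
  p = 11/62 = 0.177419: log2(p) = -2.494765, -p*log2(p) = 0.442620
  p = 12/62 = 0.193548: log2(p) = -2.369234, -p*log2(p) = 0.458561
  p = 7/62 = 0.112903: log2(p) = -3.146841, -p*log2(p) = 0.355289
  p = 19/62 = 0.306452: log2(p) = -1.706269, -p*log2(p) = 0.522889
  p = 9/62 = 0.145161: log2(p) = -2.784271, -p*log2(p) = 0.404168
  p = 4/62 = 0.064516: log2(p) = -3.954196, -p*log2(p) = 0.255109
H = 0.442620 + 0.458561 + 0.355289 + 0.522889 + 0.404168 + 0.255109 = 2.438636

H = 2.4386 bits/symbol


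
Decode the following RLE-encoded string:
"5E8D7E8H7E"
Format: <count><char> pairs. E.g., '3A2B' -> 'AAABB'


Expanding each <count><char> pair:
  5E -> 'EEEEE'
  8D -> 'DDDDDDDD'
  7E -> 'EEEEEEE'
  8H -> 'HHHHHHHH'
  7E -> 'EEEEEEE'

Decoded = EEEEEDDDDDDDDEEEEEEEHHHHHHHHEEEEEEE


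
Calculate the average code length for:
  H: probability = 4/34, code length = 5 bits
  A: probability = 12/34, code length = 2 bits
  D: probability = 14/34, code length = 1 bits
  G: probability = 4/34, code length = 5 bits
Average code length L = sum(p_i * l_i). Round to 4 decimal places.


Weighted contributions p_i * l_i:
  H: (4/34) * 5 = 20/34
  A: (12/34) * 2 = 24/34
  D: (14/34) * 1 = 14/34
  G: (4/34) * 5 = 20/34
Sum = (20 + 24 + 14 + 20)/34 = 78/34

L = 78/34 = 2.2941 bits/symbol


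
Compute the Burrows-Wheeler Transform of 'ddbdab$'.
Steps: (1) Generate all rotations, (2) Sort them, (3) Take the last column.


Rotations (sorted):
  0: $ddbdab -> last char: b
  1: ab$ddbd -> last char: d
  2: b$ddbda -> last char: a
  3: bdab$dd -> last char: d
  4: dab$ddb -> last char: b
  5: dbdab$d -> last char: d
  6: ddbdab$ -> last char: $


BWT = bdadbd$


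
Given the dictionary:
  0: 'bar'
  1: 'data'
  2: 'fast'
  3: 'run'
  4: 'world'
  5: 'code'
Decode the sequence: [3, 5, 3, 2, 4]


Look up each index in the dictionary:
  3 -> 'run'
  5 -> 'code'
  3 -> 'run'
  2 -> 'fast'
  4 -> 'world'

Decoded: "run code run fast world"


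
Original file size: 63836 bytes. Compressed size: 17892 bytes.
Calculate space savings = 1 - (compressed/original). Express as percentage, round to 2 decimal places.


ratio = compressed/original = 17892/63836 = 0.280281
savings = 1 - ratio = 1 - 0.280281 = 0.719719
as a percentage: 0.719719 * 100 = 71.97%

Space savings = 1 - 17892/63836 = 71.97%


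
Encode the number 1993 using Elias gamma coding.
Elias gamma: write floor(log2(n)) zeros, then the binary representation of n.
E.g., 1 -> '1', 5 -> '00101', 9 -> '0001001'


num_bits = floor(log2(1993)) + 1 = 11
leading_zeros = num_bits - 1 = 10
binary(1993) = 11111001001

Elias gamma(1993) = '0000000000' + '11111001001' = 000000000011111001001 (21 bits)


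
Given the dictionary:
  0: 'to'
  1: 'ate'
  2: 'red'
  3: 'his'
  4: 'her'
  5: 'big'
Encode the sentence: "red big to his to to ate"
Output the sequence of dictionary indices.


Look up each word in the dictionary:
  'red' -> 2
  'big' -> 5
  'to' -> 0
  'his' -> 3
  'to' -> 0
  'to' -> 0
  'ate' -> 1

Encoded: [2, 5, 0, 3, 0, 0, 1]


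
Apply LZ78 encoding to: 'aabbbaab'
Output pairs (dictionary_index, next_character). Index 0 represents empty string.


LZ78 encoding steps:
Dictionary: {0: ''}
Step 1: w='' (idx 0), next='a' -> output (0, 'a'), add 'a' as idx 1
Step 2: w='a' (idx 1), next='b' -> output (1, 'b'), add 'ab' as idx 2
Step 3: w='' (idx 0), next='b' -> output (0, 'b'), add 'b' as idx 3
Step 4: w='b' (idx 3), next='a' -> output (3, 'a'), add 'ba' as idx 4
Step 5: w='ab' (idx 2), end of input -> output (2, '')


Encoded: [(0, 'a'), (1, 'b'), (0, 'b'), (3, 'a'), (2, '')]


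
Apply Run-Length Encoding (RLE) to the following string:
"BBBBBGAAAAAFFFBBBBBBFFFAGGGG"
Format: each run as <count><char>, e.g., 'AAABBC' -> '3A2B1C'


Scanning runs left to right:
  i=0: run of 'B' x 5 -> '5B'
  i=5: run of 'G' x 1 -> '1G'
  i=6: run of 'A' x 5 -> '5A'
  i=11: run of 'F' x 3 -> '3F'
  i=14: run of 'B' x 6 -> '6B'
  i=20: run of 'F' x 3 -> '3F'
  i=23: run of 'A' x 1 -> '1A'
  i=24: run of 'G' x 4 -> '4G'

RLE = 5B1G5A3F6B3F1A4G


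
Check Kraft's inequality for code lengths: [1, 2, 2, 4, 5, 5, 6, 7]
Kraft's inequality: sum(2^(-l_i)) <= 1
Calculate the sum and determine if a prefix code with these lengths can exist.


Sum = 2^(-1) + 2^(-2) + 2^(-2) + 2^(-4) + 2^(-5) + 2^(-5) + 2^(-6) + 2^(-7)
    = 0.5 + 0.25 + 0.25 + 0.0625 + 0.03125 + 0.03125 + 0.015625 + 0.0078125
    = 147/128 = 1.1484375
Since 1.1484375 > 1, Kraft's inequality is NOT satisfied.
A prefix code with these lengths CANNOT exist.

Kraft sum = 1.1484375. Not satisfied.


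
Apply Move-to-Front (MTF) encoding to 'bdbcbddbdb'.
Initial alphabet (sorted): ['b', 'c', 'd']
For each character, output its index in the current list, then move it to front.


MTF encoding:
'b': index 0 in ['b', 'c', 'd'] -> ['b', 'c', 'd']
'd': index 2 in ['b', 'c', 'd'] -> ['d', 'b', 'c']
'b': index 1 in ['d', 'b', 'c'] -> ['b', 'd', 'c']
'c': index 2 in ['b', 'd', 'c'] -> ['c', 'b', 'd']
'b': index 1 in ['c', 'b', 'd'] -> ['b', 'c', 'd']
'd': index 2 in ['b', 'c', 'd'] -> ['d', 'b', 'c']
'd': index 0 in ['d', 'b', 'c'] -> ['d', 'b', 'c']
'b': index 1 in ['d', 'b', 'c'] -> ['b', 'd', 'c']
'd': index 1 in ['b', 'd', 'c'] -> ['d', 'b', 'c']
'b': index 1 in ['d', 'b', 'c'] -> ['b', 'd', 'c']


Output: [0, 2, 1, 2, 1, 2, 0, 1, 1, 1]


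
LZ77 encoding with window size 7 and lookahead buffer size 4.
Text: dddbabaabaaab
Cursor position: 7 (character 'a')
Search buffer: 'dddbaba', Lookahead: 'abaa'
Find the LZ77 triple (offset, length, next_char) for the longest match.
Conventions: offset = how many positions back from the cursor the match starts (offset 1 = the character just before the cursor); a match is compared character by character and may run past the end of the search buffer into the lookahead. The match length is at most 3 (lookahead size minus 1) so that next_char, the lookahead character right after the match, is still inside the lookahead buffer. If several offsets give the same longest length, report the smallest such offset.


Try each offset into the search buffer:
  offset=1 (pos 6, char 'a'): match length 1
  offset=2 (pos 5, char 'b'): match length 0
  offset=3 (pos 4, char 'a'): match length 3
  offset=4 (pos 3, char 'b'): match length 0
  offset=5 (pos 2, char 'd'): match length 0
  offset=6 (pos 1, char 'd'): match length 0
  offset=7 (pos 0, char 'd'): match length 0
Longest match has length 3 at offset 3.
next_char = character at position 7 + 3 = 10 -> 'a'

Best match: offset=3, length=3 (matching 'aba' starting at position 4)
LZ77 triple: (3, 3, 'a')


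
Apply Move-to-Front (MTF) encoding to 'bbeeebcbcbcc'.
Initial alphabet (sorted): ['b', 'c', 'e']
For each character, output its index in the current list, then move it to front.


MTF encoding:
'b': index 0 in ['b', 'c', 'e'] -> ['b', 'c', 'e']
'b': index 0 in ['b', 'c', 'e'] -> ['b', 'c', 'e']
'e': index 2 in ['b', 'c', 'e'] -> ['e', 'b', 'c']
'e': index 0 in ['e', 'b', 'c'] -> ['e', 'b', 'c']
'e': index 0 in ['e', 'b', 'c'] -> ['e', 'b', 'c']
'b': index 1 in ['e', 'b', 'c'] -> ['b', 'e', 'c']
'c': index 2 in ['b', 'e', 'c'] -> ['c', 'b', 'e']
'b': index 1 in ['c', 'b', 'e'] -> ['b', 'c', 'e']
'c': index 1 in ['b', 'c', 'e'] -> ['c', 'b', 'e']
'b': index 1 in ['c', 'b', 'e'] -> ['b', 'c', 'e']
'c': index 1 in ['b', 'c', 'e'] -> ['c', 'b', 'e']
'c': index 0 in ['c', 'b', 'e'] -> ['c', 'b', 'e']


Output: [0, 0, 2, 0, 0, 1, 2, 1, 1, 1, 1, 0]


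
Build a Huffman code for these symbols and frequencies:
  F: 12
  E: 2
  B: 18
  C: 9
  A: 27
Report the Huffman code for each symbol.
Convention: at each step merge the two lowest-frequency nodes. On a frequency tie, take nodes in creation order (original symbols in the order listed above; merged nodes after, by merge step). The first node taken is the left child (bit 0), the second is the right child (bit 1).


Huffman tree construction:
Step 1: Merge E(2) + C(9) = 11
Step 2: Merge (E+C)(11) + F(12) = 23
Step 3: Merge B(18) + ((E+C)+F)(23) = 41
Step 4: Merge A(27) + (B+((E+C)+F))(41) = 68
Read each symbol's code off the tree from the root (left child = 0, right child = 1).

Codes:
  F: 111 (length 3)
  E: 1100 (length 4)
  B: 10 (length 2)
  C: 1101 (length 4)
  A: 0 (length 1)
Average code length: 143/68 = 2.1029 bits/symbol


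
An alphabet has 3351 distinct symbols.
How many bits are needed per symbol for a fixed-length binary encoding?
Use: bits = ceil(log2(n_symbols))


log2(3351) = 11.7104
Bracket: 2^11 = 2048 < 3351 <= 2^12 = 4096
So ceil(log2(3351)) = 12

bits = ceil(log2(3351)) = ceil(11.7104) = 12 bits


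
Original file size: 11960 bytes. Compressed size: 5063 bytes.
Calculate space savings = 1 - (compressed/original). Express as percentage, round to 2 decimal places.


ratio = compressed/original = 5063/11960 = 0.423328
savings = 1 - ratio = 1 - 0.423328 = 0.576672
as a percentage: 0.576672 * 100 = 57.67%

Space savings = 1 - 5063/11960 = 57.67%


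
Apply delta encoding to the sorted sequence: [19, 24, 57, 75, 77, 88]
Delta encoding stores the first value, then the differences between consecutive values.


First value: 19
Deltas:
  24 - 19 = 5
  57 - 24 = 33
  75 - 57 = 18
  77 - 75 = 2
  88 - 77 = 11


Delta encoded: [19, 5, 33, 18, 2, 11]


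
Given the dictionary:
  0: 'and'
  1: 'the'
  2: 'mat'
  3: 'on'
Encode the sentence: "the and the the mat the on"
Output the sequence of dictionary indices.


Look up each word in the dictionary:
  'the' -> 1
  'and' -> 0
  'the' -> 1
  'the' -> 1
  'mat' -> 2
  'the' -> 1
  'on' -> 3

Encoded: [1, 0, 1, 1, 2, 1, 3]


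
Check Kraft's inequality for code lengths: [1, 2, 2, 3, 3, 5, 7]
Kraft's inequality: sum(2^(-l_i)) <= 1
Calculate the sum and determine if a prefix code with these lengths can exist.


Sum = 2^(-1) + 2^(-2) + 2^(-2) + 2^(-3) + 2^(-3) + 2^(-5) + 2^(-7)
    = 0.5 + 0.25 + 0.25 + 0.125 + 0.125 + 0.03125 + 0.0078125
    = 165/128 = 1.2890625
Since 1.2890625 > 1, Kraft's inequality is NOT satisfied.
A prefix code with these lengths CANNOT exist.

Kraft sum = 1.2890625. Not satisfied.


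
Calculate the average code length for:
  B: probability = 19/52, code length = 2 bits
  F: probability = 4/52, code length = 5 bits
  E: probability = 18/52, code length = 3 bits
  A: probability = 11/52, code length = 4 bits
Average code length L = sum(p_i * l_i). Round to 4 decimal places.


Weighted contributions p_i * l_i:
  B: (19/52) * 2 = 38/52
  F: (4/52) * 5 = 20/52
  E: (18/52) * 3 = 54/52
  A: (11/52) * 4 = 44/52
Sum = (38 + 20 + 54 + 44)/52 = 156/52

L = 156/52 = 3.0000 bits/symbol


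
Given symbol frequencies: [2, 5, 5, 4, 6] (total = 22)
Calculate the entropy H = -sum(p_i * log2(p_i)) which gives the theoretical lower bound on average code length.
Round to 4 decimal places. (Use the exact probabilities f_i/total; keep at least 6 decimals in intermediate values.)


Per-symbol terms -p_i * log2(p_i) with p_i = f_i/22:
  p = 2/22 = 0.090909: log2(p) = -3.459432, -p*log2(p) = 0.314494
  p = 5/22 = 0.227273: log2(p) = -2.137504, -p*log2(p) = 0.485796
  p = 5/22 = 0.227273: log2(p) = -2.137504, -p*log2(p) = 0.485796
  p = 4/22 = 0.181818: log2(p) = -2.459432, -p*log2(p) = 0.447169
  p = 6/22 = 0.272727: log2(p) = -1.874469, -p*log2(p) = 0.511219
H = 0.314494 + 0.485796 + 0.485796 + 0.447169 + 0.511219 = 2.244474

H = 2.2445 bits/symbol


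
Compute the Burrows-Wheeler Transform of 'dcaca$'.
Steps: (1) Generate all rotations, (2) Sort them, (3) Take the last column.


Rotations (sorted):
  0: $dcaca -> last char: a
  1: a$dcac -> last char: c
  2: aca$dc -> last char: c
  3: ca$dca -> last char: a
  4: caca$d -> last char: d
  5: dcaca$ -> last char: $


BWT = accad$


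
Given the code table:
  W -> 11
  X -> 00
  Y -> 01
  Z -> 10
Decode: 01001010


Decoding:
01 -> Y
00 -> X
10 -> Z
10 -> Z


Result: YXZZ


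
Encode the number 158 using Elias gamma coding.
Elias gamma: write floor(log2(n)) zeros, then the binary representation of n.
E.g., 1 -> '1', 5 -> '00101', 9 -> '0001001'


num_bits = floor(log2(158)) + 1 = 8
leading_zeros = num_bits - 1 = 7
binary(158) = 10011110

Elias gamma(158) = '0000000' + '10011110' = 000000010011110 (15 bits)


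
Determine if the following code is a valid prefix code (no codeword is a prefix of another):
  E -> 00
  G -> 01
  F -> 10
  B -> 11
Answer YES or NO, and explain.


Checking each pair (does one codeword prefix another?):
  E='00' vs G='01': no prefix
  E='00' vs F='10': no prefix
  E='00' vs B='11': no prefix
  G='01' vs E='00': no prefix
  G='01' vs F='10': no prefix
  G='01' vs B='11': no prefix
  F='10' vs E='00': no prefix
  F='10' vs G='01': no prefix
  F='10' vs B='11': no prefix
  B='11' vs E='00': no prefix
  B='11' vs G='01': no prefix
  B='11' vs F='10': no prefix
No violation found over all pairs.

YES -- this is a valid prefix code. No codeword is a prefix of any other codeword.


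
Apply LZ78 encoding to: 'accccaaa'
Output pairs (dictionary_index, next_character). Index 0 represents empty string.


LZ78 encoding steps:
Dictionary: {0: ''}
Step 1: w='' (idx 0), next='a' -> output (0, 'a'), add 'a' as idx 1
Step 2: w='' (idx 0), next='c' -> output (0, 'c'), add 'c' as idx 2
Step 3: w='c' (idx 2), next='c' -> output (2, 'c'), add 'cc' as idx 3
Step 4: w='c' (idx 2), next='a' -> output (2, 'a'), add 'ca' as idx 4
Step 5: w='a' (idx 1), next='a' -> output (1, 'a'), add 'aa' as idx 5


Encoded: [(0, 'a'), (0, 'c'), (2, 'c'), (2, 'a'), (1, 'a')]


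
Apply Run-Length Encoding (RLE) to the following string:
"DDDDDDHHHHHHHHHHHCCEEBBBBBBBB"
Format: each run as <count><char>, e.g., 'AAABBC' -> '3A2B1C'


Scanning runs left to right:
  i=0: run of 'D' x 6 -> '6D'
  i=6: run of 'H' x 11 -> '11H'
  i=17: run of 'C' x 2 -> '2C'
  i=19: run of 'E' x 2 -> '2E'
  i=21: run of 'B' x 8 -> '8B'

RLE = 6D11H2C2E8B


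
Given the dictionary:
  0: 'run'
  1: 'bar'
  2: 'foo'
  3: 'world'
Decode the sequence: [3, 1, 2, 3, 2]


Look up each index in the dictionary:
  3 -> 'world'
  1 -> 'bar'
  2 -> 'foo'
  3 -> 'world'
  2 -> 'foo'

Decoded: "world bar foo world foo"


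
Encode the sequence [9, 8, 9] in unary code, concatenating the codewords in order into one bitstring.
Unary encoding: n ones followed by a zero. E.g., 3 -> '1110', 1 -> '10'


Encode each number as n ones followed by a terminating 0:
  9 -> 1111111110 (10 bits)
  8 -> 111111110 (9 bits)
  9 -> 1111111110 (10 bits)
Total length = 10 + 9 + 10 = 29 bits.

Unary([9, 8, 9]) = 11111111101111111101111111110 (29 bits)


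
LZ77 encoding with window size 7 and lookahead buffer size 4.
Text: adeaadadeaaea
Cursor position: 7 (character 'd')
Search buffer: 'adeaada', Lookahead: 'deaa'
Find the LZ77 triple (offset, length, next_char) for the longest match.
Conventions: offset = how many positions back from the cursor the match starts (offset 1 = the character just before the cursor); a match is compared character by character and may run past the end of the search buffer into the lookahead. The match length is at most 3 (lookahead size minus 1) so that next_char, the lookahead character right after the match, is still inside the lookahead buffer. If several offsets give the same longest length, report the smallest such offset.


Try each offset into the search buffer:
  offset=1 (pos 6, char 'a'): match length 0
  offset=2 (pos 5, char 'd'): match length 1
  offset=3 (pos 4, char 'a'): match length 0
  offset=4 (pos 3, char 'a'): match length 0
  offset=5 (pos 2, char 'e'): match length 0
  offset=6 (pos 1, char 'd'): match length 3
  offset=7 (pos 0, char 'a'): match length 0
Longest match has length 3 at offset 6.
next_char = character at position 7 + 3 = 10 -> 'a'

Best match: offset=6, length=3 (matching 'dea' starting at position 1)
LZ77 triple: (6, 3, 'a')


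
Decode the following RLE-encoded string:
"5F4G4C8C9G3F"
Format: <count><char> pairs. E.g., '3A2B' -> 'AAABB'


Expanding each <count><char> pair:
  5F -> 'FFFFF'
  4G -> 'GGGG'
  4C -> 'CCCC'
  8C -> 'CCCCCCCC'
  9G -> 'GGGGGGGGG'
  3F -> 'FFF'

Decoded = FFFFFGGGGCCCCCCCCCCCCGGGGGGGGGFFF


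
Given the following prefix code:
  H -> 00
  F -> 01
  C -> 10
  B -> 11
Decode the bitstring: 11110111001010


Decoding step by step:
Bits 11 -> B
Bits 11 -> B
Bits 01 -> F
Bits 11 -> B
Bits 00 -> H
Bits 10 -> C
Bits 10 -> C


Decoded message: BBFBHCC


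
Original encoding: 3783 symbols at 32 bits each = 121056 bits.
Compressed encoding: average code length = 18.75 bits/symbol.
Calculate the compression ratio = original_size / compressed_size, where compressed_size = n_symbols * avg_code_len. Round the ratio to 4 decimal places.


original_size = n_symbols * orig_bits = 3783 * 32 = 121056 bits
compressed_size = n_symbols * avg_code_len = 3783 * 18.75 = 70931.25 bits
ratio = original_size / compressed_size = 121056 / 70931.25 = 1.7067

Compression ratio = 1.7067


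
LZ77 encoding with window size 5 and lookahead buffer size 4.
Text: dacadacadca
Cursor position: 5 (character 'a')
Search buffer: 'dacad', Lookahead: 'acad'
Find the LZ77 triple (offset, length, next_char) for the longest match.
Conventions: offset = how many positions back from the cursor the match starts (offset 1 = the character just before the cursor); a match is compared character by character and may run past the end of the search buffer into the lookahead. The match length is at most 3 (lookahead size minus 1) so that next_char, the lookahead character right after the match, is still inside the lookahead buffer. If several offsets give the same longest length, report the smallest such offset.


Try each offset into the search buffer:
  offset=1 (pos 4, char 'd'): match length 0
  offset=2 (pos 3, char 'a'): match length 1
  offset=3 (pos 2, char 'c'): match length 0
  offset=4 (pos 1, char 'a'): match length 3
  offset=5 (pos 0, char 'd'): match length 0
Longest match has length 3 at offset 4.
next_char = character at position 5 + 3 = 8 -> 'd'

Best match: offset=4, length=3 (matching 'aca' starting at position 1)
LZ77 triple: (4, 3, 'd')


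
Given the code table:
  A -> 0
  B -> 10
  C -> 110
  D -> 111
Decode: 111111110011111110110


Decoding:
111 -> D
111 -> D
110 -> C
0 -> A
111 -> D
111 -> D
10 -> B
110 -> C


Result: DDCADDBC


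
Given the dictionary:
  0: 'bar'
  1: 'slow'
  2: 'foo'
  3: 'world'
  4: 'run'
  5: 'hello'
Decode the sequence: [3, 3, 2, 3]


Look up each index in the dictionary:
  3 -> 'world'
  3 -> 'world'
  2 -> 'foo'
  3 -> 'world'

Decoded: "world world foo world"


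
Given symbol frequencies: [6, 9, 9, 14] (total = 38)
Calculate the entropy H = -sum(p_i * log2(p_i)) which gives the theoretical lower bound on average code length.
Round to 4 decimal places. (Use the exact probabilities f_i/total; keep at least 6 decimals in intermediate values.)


Per-symbol terms -p_i * log2(p_i) with p_i = f_i/38:
  p = 6/38 = 0.157895: log2(p) = -2.662965, -p*log2(p) = 0.420468
  p = 9/38 = 0.236842: log2(p) = -2.078003, -p*log2(p) = 0.492158
  p = 9/38 = 0.236842: log2(p) = -2.078003, -p*log2(p) = 0.492158
  p = 14/38 = 0.368421: log2(p) = -1.440573, -p*log2(p) = 0.530737
H = 0.420468 + 0.492158 + 0.492158 + 0.530737 = 1.935521

H = 1.9355 bits/symbol


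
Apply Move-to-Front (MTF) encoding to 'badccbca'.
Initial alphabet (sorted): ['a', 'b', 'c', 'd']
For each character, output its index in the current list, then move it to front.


MTF encoding:
'b': index 1 in ['a', 'b', 'c', 'd'] -> ['b', 'a', 'c', 'd']
'a': index 1 in ['b', 'a', 'c', 'd'] -> ['a', 'b', 'c', 'd']
'd': index 3 in ['a', 'b', 'c', 'd'] -> ['d', 'a', 'b', 'c']
'c': index 3 in ['d', 'a', 'b', 'c'] -> ['c', 'd', 'a', 'b']
'c': index 0 in ['c', 'd', 'a', 'b'] -> ['c', 'd', 'a', 'b']
'b': index 3 in ['c', 'd', 'a', 'b'] -> ['b', 'c', 'd', 'a']
'c': index 1 in ['b', 'c', 'd', 'a'] -> ['c', 'b', 'd', 'a']
'a': index 3 in ['c', 'b', 'd', 'a'] -> ['a', 'c', 'b', 'd']


Output: [1, 1, 3, 3, 0, 3, 1, 3]


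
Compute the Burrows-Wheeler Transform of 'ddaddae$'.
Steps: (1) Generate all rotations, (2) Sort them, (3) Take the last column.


Rotations (sorted):
  0: $ddaddae -> last char: e
  1: addae$dd -> last char: d
  2: ae$ddadd -> last char: d
  3: daddae$d -> last char: d
  4: dae$ddad -> last char: d
  5: ddaddae$ -> last char: $
  6: ddae$dda -> last char: a
  7: e$ddadda -> last char: a


BWT = edddd$aa


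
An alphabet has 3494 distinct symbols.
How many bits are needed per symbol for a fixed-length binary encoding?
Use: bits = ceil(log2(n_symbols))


log2(3494) = 11.7707
Bracket: 2^11 = 2048 < 3494 <= 2^12 = 4096
So ceil(log2(3494)) = 12

bits = ceil(log2(3494)) = ceil(11.7707) = 12 bits


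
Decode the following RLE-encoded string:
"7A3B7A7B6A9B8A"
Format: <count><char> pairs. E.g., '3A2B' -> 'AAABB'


Expanding each <count><char> pair:
  7A -> 'AAAAAAA'
  3B -> 'BBB'
  7A -> 'AAAAAAA'
  7B -> 'BBBBBBB'
  6A -> 'AAAAAA'
  9B -> 'BBBBBBBBB'
  8A -> 'AAAAAAAA'

Decoded = AAAAAAABBBAAAAAAABBBBBBBAAAAAABBBBBBBBBAAAAAAAA


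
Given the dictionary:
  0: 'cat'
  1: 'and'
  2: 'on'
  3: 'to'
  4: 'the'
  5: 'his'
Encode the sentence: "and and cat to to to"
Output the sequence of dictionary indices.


Look up each word in the dictionary:
  'and' -> 1
  'and' -> 1
  'cat' -> 0
  'to' -> 3
  'to' -> 3
  'to' -> 3

Encoded: [1, 1, 0, 3, 3, 3]


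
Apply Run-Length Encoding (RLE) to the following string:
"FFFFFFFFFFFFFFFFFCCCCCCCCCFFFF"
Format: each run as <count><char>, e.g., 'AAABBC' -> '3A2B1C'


Scanning runs left to right:
  i=0: run of 'F' x 17 -> '17F'
  i=17: run of 'C' x 9 -> '9C'
  i=26: run of 'F' x 4 -> '4F'

RLE = 17F9C4F


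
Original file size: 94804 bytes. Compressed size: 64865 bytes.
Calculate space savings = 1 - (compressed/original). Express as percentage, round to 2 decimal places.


ratio = compressed/original = 64865/94804 = 0.684201
savings = 1 - ratio = 1 - 0.684201 = 0.315799
as a percentage: 0.315799 * 100 = 31.58%

Space savings = 1 - 64865/94804 = 31.58%


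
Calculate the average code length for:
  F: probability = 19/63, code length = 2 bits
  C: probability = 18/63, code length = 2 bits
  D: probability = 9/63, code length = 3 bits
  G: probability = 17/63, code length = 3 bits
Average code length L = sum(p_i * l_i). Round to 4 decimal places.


Weighted contributions p_i * l_i:
  F: (19/63) * 2 = 38/63
  C: (18/63) * 2 = 36/63
  D: (9/63) * 3 = 27/63
  G: (17/63) * 3 = 51/63
Sum = (38 + 36 + 27 + 51)/63 = 152/63

L = 152/63 = 2.4127 bits/symbol


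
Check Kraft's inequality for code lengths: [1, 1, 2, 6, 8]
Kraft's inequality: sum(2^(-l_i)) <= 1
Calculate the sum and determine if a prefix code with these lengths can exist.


Sum = 2^(-1) + 2^(-1) + 2^(-2) + 2^(-6) + 2^(-8)
    = 0.5 + 0.5 + 0.25 + 0.015625 + 0.00390625
    = 325/256 = 1.26953125
Since 1.26953125 > 1, Kraft's inequality is NOT satisfied.
A prefix code with these lengths CANNOT exist.

Kraft sum = 1.26953125. Not satisfied.


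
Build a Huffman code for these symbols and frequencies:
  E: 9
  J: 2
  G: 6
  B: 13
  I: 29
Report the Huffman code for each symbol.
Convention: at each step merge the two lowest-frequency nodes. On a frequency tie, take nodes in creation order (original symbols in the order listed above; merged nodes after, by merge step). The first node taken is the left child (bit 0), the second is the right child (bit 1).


Huffman tree construction:
Step 1: Merge J(2) + G(6) = 8
Step 2: Merge (J+G)(8) + E(9) = 17
Step 3: Merge B(13) + ((J+G)+E)(17) = 30
Step 4: Merge I(29) + (B+((J+G)+E))(30) = 59
Read each symbol's code off the tree from the root (left child = 0, right child = 1).

Codes:
  E: 111 (length 3)
  J: 1100 (length 4)
  G: 1101 (length 4)
  B: 10 (length 2)
  I: 0 (length 1)
Average code length: 114/59 = 1.9322 bits/symbol


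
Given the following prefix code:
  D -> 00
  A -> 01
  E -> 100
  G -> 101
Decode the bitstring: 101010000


Decoding step by step:
Bits 101 -> G
Bits 01 -> A
Bits 00 -> D
Bits 00 -> D


Decoded message: GADD


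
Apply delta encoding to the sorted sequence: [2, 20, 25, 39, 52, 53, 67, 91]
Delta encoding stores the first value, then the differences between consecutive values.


First value: 2
Deltas:
  20 - 2 = 18
  25 - 20 = 5
  39 - 25 = 14
  52 - 39 = 13
  53 - 52 = 1
  67 - 53 = 14
  91 - 67 = 24


Delta encoded: [2, 18, 5, 14, 13, 1, 14, 24]


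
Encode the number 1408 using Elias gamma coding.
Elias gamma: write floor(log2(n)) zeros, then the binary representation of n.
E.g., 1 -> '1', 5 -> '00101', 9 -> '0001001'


num_bits = floor(log2(1408)) + 1 = 11
leading_zeros = num_bits - 1 = 10
binary(1408) = 10110000000

Elias gamma(1408) = '0000000000' + '10110000000' = 000000000010110000000 (21 bits)


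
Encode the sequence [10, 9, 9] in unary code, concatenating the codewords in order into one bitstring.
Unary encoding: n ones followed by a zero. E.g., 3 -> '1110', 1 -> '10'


Encode each number as n ones followed by a terminating 0:
  10 -> 11111111110 (11 bits)
  9 -> 1111111110 (10 bits)
  9 -> 1111111110 (10 bits)
Total length = 11 + 10 + 10 = 31 bits.

Unary([10, 9, 9]) = 1111111111011111111101111111110 (31 bits)


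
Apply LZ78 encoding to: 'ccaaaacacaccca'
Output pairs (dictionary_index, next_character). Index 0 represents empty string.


LZ78 encoding steps:
Dictionary: {0: ''}
Step 1: w='' (idx 0), next='c' -> output (0, 'c'), add 'c' as idx 1
Step 2: w='c' (idx 1), next='a' -> output (1, 'a'), add 'ca' as idx 2
Step 3: w='' (idx 0), next='a' -> output (0, 'a'), add 'a' as idx 3
Step 4: w='a' (idx 3), next='a' -> output (3, 'a'), add 'aa' as idx 4
Step 5: w='ca' (idx 2), next='c' -> output (2, 'c'), add 'cac' as idx 5
Step 6: w='a' (idx 3), next='c' -> output (3, 'c'), add 'ac' as idx 6
Step 7: w='c' (idx 1), next='c' -> output (1, 'c'), add 'cc' as idx 7
Step 8: w='a' (idx 3), end of input -> output (3, '')


Encoded: [(0, 'c'), (1, 'a'), (0, 'a'), (3, 'a'), (2, 'c'), (3, 'c'), (1, 'c'), (3, '')]


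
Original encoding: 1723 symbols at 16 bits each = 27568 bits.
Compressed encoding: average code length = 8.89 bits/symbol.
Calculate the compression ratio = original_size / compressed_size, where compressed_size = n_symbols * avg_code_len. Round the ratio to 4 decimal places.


original_size = n_symbols * orig_bits = 1723 * 16 = 27568 bits
compressed_size = n_symbols * avg_code_len = 1723 * 8.89 = 15317.47 bits
ratio = original_size / compressed_size = 27568 / 15317.47 = 1.7998

Compression ratio = 1.7998


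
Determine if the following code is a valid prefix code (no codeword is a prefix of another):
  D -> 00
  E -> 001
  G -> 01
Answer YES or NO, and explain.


Checking each pair (does one codeword prefix another?):
  D='00' vs E='001': prefix -- VIOLATION

NO -- this is NOT a valid prefix code. D (00) is a prefix of E (001).


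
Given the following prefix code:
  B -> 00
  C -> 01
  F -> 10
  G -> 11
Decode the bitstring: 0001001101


Decoding step by step:
Bits 00 -> B
Bits 01 -> C
Bits 00 -> B
Bits 11 -> G
Bits 01 -> C


Decoded message: BCBGC


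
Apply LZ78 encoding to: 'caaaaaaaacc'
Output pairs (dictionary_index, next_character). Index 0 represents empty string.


LZ78 encoding steps:
Dictionary: {0: ''}
Step 1: w='' (idx 0), next='c' -> output (0, 'c'), add 'c' as idx 1
Step 2: w='' (idx 0), next='a' -> output (0, 'a'), add 'a' as idx 2
Step 3: w='a' (idx 2), next='a' -> output (2, 'a'), add 'aa' as idx 3
Step 4: w='aa' (idx 3), next='a' -> output (3, 'a'), add 'aaa' as idx 4
Step 5: w='aa' (idx 3), next='c' -> output (3, 'c'), add 'aac' as idx 5
Step 6: w='c' (idx 1), end of input -> output (1, '')


Encoded: [(0, 'c'), (0, 'a'), (2, 'a'), (3, 'a'), (3, 'c'), (1, '')]


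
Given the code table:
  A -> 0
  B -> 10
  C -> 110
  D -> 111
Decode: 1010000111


Decoding:
10 -> B
10 -> B
0 -> A
0 -> A
0 -> A
111 -> D


Result: BBAAAD


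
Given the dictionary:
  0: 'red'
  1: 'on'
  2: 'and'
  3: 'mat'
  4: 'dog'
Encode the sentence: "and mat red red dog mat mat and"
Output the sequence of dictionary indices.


Look up each word in the dictionary:
  'and' -> 2
  'mat' -> 3
  'red' -> 0
  'red' -> 0
  'dog' -> 4
  'mat' -> 3
  'mat' -> 3
  'and' -> 2

Encoded: [2, 3, 0, 0, 4, 3, 3, 2]


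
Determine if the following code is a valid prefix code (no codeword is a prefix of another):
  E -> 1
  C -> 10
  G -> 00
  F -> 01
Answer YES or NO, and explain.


Checking each pair (does one codeword prefix another?):
  E='1' vs C='10': prefix -- VIOLATION

NO -- this is NOT a valid prefix code. E (1) is a prefix of C (10).


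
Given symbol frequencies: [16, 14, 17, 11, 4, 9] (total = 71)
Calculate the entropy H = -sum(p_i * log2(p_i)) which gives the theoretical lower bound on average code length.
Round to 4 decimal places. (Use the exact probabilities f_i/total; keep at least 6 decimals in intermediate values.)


Per-symbol terms -p_i * log2(p_i) with p_i = f_i/71:
  p = 16/71 = 0.225352: log2(p) = -2.149747, -p*log2(p) = 0.484450
  p = 14/71 = 0.197183: log2(p) = -2.342392, -p*log2(p) = 0.461880
  p = 17/71 = 0.239437: log2(p) = -2.062284, -p*log2(p) = 0.493786
  p = 11/71 = 0.154930: log2(p) = -2.690316, -p*log2(p) = 0.416809
  p = 4/71 = 0.056338: log2(p) = -4.149747, -p*log2(p) = 0.233789
  p = 9/71 = 0.126761: log2(p) = -2.979822, -p*log2(p) = 0.377724
H = 0.484450 + 0.461880 + 0.493786 + 0.416809 + 0.233789 + 0.377724 = 2.468438

H = 2.4684 bits/symbol


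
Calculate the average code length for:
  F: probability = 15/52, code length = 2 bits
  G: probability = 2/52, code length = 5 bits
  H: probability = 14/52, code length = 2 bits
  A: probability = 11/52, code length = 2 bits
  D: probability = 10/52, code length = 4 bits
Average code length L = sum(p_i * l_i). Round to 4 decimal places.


Weighted contributions p_i * l_i:
  F: (15/52) * 2 = 30/52
  G: (2/52) * 5 = 10/52
  H: (14/52) * 2 = 28/52
  A: (11/52) * 2 = 22/52
  D: (10/52) * 4 = 40/52
Sum = (30 + 10 + 28 + 22 + 40)/52 = 130/52

L = 130/52 = 2.5000 bits/symbol


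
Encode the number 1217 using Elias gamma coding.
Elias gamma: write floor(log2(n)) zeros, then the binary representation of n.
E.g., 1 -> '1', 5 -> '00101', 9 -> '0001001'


num_bits = floor(log2(1217)) + 1 = 11
leading_zeros = num_bits - 1 = 10
binary(1217) = 10011000001

Elias gamma(1217) = '0000000000' + '10011000001' = 000000000010011000001 (21 bits)


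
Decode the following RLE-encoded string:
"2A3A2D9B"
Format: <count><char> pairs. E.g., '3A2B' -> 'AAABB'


Expanding each <count><char> pair:
  2A -> 'AA'
  3A -> 'AAA'
  2D -> 'DD'
  9B -> 'BBBBBBBBB'

Decoded = AAAAADDBBBBBBBBB


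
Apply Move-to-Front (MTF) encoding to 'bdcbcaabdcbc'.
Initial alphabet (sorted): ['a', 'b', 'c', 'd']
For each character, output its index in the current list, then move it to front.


MTF encoding:
'b': index 1 in ['a', 'b', 'c', 'd'] -> ['b', 'a', 'c', 'd']
'd': index 3 in ['b', 'a', 'c', 'd'] -> ['d', 'b', 'a', 'c']
'c': index 3 in ['d', 'b', 'a', 'c'] -> ['c', 'd', 'b', 'a']
'b': index 2 in ['c', 'd', 'b', 'a'] -> ['b', 'c', 'd', 'a']
'c': index 1 in ['b', 'c', 'd', 'a'] -> ['c', 'b', 'd', 'a']
'a': index 3 in ['c', 'b', 'd', 'a'] -> ['a', 'c', 'b', 'd']
'a': index 0 in ['a', 'c', 'b', 'd'] -> ['a', 'c', 'b', 'd']
'b': index 2 in ['a', 'c', 'b', 'd'] -> ['b', 'a', 'c', 'd']
'd': index 3 in ['b', 'a', 'c', 'd'] -> ['d', 'b', 'a', 'c']
'c': index 3 in ['d', 'b', 'a', 'c'] -> ['c', 'd', 'b', 'a']
'b': index 2 in ['c', 'd', 'b', 'a'] -> ['b', 'c', 'd', 'a']
'c': index 1 in ['b', 'c', 'd', 'a'] -> ['c', 'b', 'd', 'a']


Output: [1, 3, 3, 2, 1, 3, 0, 2, 3, 3, 2, 1]


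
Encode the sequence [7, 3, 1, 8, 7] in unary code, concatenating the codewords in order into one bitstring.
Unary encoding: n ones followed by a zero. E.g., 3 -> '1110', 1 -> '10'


Encode each number as n ones followed by a terminating 0:
  7 -> 11111110 (8 bits)
  3 -> 1110 (4 bits)
  1 -> 10 (2 bits)
  8 -> 111111110 (9 bits)
  7 -> 11111110 (8 bits)
Total length = 8 + 4 + 2 + 9 + 8 = 31 bits.

Unary([7, 3, 1, 8, 7]) = 1111111011101011111111011111110 (31 bits)


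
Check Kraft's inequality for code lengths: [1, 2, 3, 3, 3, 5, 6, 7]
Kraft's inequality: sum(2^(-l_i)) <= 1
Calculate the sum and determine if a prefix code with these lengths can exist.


Sum = 2^(-1) + 2^(-2) + 2^(-3) + 2^(-3) + 2^(-3) + 2^(-5) + 2^(-6) + 2^(-7)
    = 0.5 + 0.25 + 0.125 + 0.125 + 0.125 + 0.03125 + 0.015625 + 0.0078125
    = 151/128 = 1.1796875
Since 1.1796875 > 1, Kraft's inequality is NOT satisfied.
A prefix code with these lengths CANNOT exist.

Kraft sum = 1.1796875. Not satisfied.


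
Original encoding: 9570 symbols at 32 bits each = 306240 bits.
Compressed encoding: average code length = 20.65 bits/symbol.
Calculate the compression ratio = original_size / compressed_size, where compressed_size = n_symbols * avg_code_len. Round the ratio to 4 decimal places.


original_size = n_symbols * orig_bits = 9570 * 32 = 306240 bits
compressed_size = n_symbols * avg_code_len = 9570 * 20.65 = 197620.5 bits
ratio = original_size / compressed_size = 306240 / 197620.5 = 1.5496

Compression ratio = 1.5496


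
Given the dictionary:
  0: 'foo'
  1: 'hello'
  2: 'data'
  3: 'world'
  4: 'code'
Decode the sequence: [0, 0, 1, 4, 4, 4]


Look up each index in the dictionary:
  0 -> 'foo'
  0 -> 'foo'
  1 -> 'hello'
  4 -> 'code'
  4 -> 'code'
  4 -> 'code'

Decoded: "foo foo hello code code code"


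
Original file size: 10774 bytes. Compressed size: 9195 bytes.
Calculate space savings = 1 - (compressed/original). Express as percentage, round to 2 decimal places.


ratio = compressed/original = 9195/10774 = 0.853443
savings = 1 - ratio = 1 - 0.853443 = 0.146557
as a percentage: 0.146557 * 100 = 14.66%

Space savings = 1 - 9195/10774 = 14.66%


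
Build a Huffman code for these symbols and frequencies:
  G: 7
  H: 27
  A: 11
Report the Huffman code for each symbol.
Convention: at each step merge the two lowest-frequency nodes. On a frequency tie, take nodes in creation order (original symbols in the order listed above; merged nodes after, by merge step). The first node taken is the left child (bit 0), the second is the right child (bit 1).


Huffman tree construction:
Step 1: Merge G(7) + A(11) = 18
Step 2: Merge (G+A)(18) + H(27) = 45
Read each symbol's code off the tree from the root (left child = 0, right child = 1).

Codes:
  G: 00 (length 2)
  H: 1 (length 1)
  A: 01 (length 2)
Average code length: 63/45 = 1.4000 bits/symbol


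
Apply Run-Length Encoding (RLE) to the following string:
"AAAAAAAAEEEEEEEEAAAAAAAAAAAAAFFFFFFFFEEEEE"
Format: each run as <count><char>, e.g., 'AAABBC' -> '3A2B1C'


Scanning runs left to right:
  i=0: run of 'A' x 8 -> '8A'
  i=8: run of 'E' x 8 -> '8E'
  i=16: run of 'A' x 13 -> '13A'
  i=29: run of 'F' x 8 -> '8F'
  i=37: run of 'E' x 5 -> '5E'

RLE = 8A8E13A8F5E


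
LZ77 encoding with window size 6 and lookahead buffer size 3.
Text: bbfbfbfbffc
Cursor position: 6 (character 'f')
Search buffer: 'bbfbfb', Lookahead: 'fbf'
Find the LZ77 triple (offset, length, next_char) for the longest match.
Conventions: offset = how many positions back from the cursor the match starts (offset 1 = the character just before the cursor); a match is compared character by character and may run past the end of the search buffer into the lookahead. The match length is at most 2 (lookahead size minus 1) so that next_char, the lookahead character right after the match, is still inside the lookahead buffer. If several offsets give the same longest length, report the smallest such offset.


Try each offset into the search buffer:
  offset=1 (pos 5, char 'b'): match length 0
  offset=2 (pos 4, char 'f'): match length 2
  offset=3 (pos 3, char 'b'): match length 0
  offset=4 (pos 2, char 'f'): match length 2
  offset=5 (pos 1, char 'b'): match length 0
  offset=6 (pos 0, char 'b'): match length 0
Longest match has length 2, found at offsets 2, 4; take the smallest, offset 2.
next_char = character at position 6 + 2 = 8 -> 'f'

Best match: offset=2, length=2 (matching 'fb' starting at position 4)
LZ77 triple: (2, 2, 'f')


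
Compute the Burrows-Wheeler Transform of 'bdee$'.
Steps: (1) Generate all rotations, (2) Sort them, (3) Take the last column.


Rotations (sorted):
  0: $bdee -> last char: e
  1: bdee$ -> last char: $
  2: dee$b -> last char: b
  3: e$bde -> last char: e
  4: ee$bd -> last char: d


BWT = e$bed


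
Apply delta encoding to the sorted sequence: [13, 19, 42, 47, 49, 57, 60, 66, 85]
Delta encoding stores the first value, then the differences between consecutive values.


First value: 13
Deltas:
  19 - 13 = 6
  42 - 19 = 23
  47 - 42 = 5
  49 - 47 = 2
  57 - 49 = 8
  60 - 57 = 3
  66 - 60 = 6
  85 - 66 = 19


Delta encoded: [13, 6, 23, 5, 2, 8, 3, 6, 19]


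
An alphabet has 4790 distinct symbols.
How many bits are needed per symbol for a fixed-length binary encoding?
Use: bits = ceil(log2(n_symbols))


log2(4790) = 12.2258
Bracket: 2^12 = 4096 < 4790 <= 2^13 = 8192
So ceil(log2(4790)) = 13

bits = ceil(log2(4790)) = ceil(12.2258) = 13 bits


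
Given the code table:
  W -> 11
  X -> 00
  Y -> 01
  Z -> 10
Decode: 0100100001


Decoding:
01 -> Y
00 -> X
10 -> Z
00 -> X
01 -> Y


Result: YXZXY


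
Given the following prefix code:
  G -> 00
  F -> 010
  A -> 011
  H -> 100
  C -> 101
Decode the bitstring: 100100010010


Decoding step by step:
Bits 100 -> H
Bits 100 -> H
Bits 010 -> F
Bits 010 -> F


Decoded message: HHFF


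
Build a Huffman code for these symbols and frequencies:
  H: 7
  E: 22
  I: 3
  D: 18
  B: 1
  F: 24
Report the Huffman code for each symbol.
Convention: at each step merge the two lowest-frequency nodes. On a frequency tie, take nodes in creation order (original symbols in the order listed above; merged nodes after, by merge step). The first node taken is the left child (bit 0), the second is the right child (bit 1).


Huffman tree construction:
Step 1: Merge B(1) + I(3) = 4
Step 2: Merge (B+I)(4) + H(7) = 11
Step 3: Merge ((B+I)+H)(11) + D(18) = 29
Step 4: Merge E(22) + F(24) = 46
Step 5: Merge (((B+I)+H)+D)(29) + (E+F)(46) = 75
Read each symbol's code off the tree from the root (left child = 0, right child = 1).

Codes:
  H: 001 (length 3)
  E: 10 (length 2)
  I: 0001 (length 4)
  D: 01 (length 2)
  B: 0000 (length 4)
  F: 11 (length 2)
Average code length: 165/75 = 2.2000 bits/symbol
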